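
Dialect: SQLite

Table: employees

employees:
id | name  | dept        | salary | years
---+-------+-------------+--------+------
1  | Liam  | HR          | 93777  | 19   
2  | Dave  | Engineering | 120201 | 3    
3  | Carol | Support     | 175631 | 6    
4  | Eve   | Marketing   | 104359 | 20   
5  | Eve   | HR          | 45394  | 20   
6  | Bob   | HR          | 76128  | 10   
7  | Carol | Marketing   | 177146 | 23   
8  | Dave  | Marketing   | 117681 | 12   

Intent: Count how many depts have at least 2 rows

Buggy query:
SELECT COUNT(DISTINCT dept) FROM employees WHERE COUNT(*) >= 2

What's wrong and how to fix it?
Bug: COUNT(*) cannot appear in WHERE; the per-group count doesn't exist yet

Fix: Use a subquery that GROUPs and filters with HAVING, then count its rows

Corrected query:
SELECT COUNT(*) FROM (SELECT dept FROM employees GROUP BY dept HAVING COUNT(*) >= 2)

Result:
COUNT(*)
--------
2       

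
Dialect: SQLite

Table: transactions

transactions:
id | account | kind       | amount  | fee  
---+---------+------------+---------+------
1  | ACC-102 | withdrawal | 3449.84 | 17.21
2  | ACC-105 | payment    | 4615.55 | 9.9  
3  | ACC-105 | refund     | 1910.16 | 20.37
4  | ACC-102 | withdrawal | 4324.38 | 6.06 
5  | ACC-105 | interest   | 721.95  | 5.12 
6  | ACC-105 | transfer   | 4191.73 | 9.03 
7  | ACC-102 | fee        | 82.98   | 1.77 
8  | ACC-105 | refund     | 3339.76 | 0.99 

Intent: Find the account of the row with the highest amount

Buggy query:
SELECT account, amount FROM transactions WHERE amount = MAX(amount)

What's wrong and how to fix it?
Bug: MAX(amount) is an aggregate and cannot be used directly in WHERE

Fix: Wrap MAX in a scalar subquery so WHERE compares against a single value

Corrected query:
SELECT account, amount FROM transactions WHERE amount = (SELECT MAX(amount) FROM transactions)

Result:
account | amount 
--------+--------
ACC-105 | 4615.55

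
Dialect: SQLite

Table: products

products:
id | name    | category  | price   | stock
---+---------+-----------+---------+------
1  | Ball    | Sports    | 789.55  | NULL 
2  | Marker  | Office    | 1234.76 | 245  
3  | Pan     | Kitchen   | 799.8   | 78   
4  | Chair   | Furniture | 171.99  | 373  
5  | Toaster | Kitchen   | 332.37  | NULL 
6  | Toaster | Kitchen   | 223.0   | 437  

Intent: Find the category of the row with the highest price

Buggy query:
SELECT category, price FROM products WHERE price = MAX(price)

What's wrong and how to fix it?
Bug: MAX(price) is an aggregate and cannot be used directly in WHERE

Fix: Wrap MAX in a scalar subquery so WHERE compares against a single value

Corrected query:
SELECT category, price FROM products WHERE price = (SELECT MAX(price) FROM products)

Result:
category | price  
---------+--------
Office   | 1234.76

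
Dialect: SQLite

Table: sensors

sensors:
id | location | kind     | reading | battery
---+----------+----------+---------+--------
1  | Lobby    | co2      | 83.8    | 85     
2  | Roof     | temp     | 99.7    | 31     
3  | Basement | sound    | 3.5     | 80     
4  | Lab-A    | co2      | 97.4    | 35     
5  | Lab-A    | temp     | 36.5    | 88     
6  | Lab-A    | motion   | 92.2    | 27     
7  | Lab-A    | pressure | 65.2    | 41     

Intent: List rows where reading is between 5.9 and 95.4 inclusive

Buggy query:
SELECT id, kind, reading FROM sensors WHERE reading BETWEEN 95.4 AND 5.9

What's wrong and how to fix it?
Bug: BETWEEN expects the lower bound first; with 95.4 AND 5.9 the range is empty

Fix: Swap the bounds so the smaller value comes first

Corrected query:
SELECT id, kind, reading FROM sensors WHERE reading BETWEEN 5.9 AND 95.4

Result:
id | kind     | reading
---+----------+--------
1  | co2      | 83.8   
5  | temp     | 36.5   
6  | motion   | 92.2   
7  | pressure | 65.2   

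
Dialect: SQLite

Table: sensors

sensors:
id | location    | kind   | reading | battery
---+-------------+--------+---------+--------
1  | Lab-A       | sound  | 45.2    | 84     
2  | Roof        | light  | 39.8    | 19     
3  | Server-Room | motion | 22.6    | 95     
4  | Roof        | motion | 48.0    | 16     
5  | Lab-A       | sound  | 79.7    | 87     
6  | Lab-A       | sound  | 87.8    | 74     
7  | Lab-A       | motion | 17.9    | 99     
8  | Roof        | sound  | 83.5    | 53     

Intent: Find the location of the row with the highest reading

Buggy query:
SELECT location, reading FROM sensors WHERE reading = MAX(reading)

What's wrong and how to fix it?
Bug: WHERE is evaluated per row; an aggregate over the whole table isn't defined there

Fix: Use a subquery: WHERE reading = (SELECT MAX(reading) FROM sensors)

Corrected query:
SELECT location, reading FROM sensors WHERE reading = (SELECT MAX(reading) FROM sensors)

Result:
location | reading
---------+--------
Lab-A    | 87.8   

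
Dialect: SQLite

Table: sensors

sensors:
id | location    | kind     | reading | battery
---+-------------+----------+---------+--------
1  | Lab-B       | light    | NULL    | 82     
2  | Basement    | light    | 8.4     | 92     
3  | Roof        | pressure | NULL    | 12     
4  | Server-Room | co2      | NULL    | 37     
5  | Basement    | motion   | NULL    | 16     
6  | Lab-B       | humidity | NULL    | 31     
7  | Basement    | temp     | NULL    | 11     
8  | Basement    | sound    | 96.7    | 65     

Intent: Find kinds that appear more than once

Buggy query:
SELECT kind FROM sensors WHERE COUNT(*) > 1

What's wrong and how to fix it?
Bug: COUNT(*) is an aggregate and cannot be used in WHERE

Fix: Group first, then use HAVING for the count condition

Corrected query:
SELECT kind FROM sensors GROUP BY kind HAVING COUNT(*) > 1

Result:
kind 
-----
light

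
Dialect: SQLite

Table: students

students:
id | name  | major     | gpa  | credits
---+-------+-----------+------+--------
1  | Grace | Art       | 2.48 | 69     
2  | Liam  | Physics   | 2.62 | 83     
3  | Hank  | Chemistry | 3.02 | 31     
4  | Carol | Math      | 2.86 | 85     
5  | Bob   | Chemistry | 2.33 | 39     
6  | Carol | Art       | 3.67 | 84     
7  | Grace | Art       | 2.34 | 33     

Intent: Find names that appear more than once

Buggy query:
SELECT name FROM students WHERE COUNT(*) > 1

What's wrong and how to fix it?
Bug: WHERE can't reference COUNT(*); aggregates are computed after WHERE

Fix: GROUP BY name, then filter groups with HAVING COUNT(*) > 1

Corrected query:
SELECT name FROM students GROUP BY name HAVING COUNT(*) > 1

Result:
name 
-----
Carol
Grace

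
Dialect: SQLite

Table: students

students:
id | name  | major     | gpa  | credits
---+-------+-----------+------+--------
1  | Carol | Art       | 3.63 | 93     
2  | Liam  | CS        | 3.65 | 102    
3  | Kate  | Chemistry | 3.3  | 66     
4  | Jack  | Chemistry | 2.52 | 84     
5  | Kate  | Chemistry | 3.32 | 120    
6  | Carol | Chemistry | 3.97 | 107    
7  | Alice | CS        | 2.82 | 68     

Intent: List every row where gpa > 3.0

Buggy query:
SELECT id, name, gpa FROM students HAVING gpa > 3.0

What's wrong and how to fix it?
Bug: HAVING filters the output of aggregation, but this query has no GROUP BY and no aggregate functions, so SQLite rejects it (HAVING clause on a non-aggregate query); the condition here is per row

Fix: Use WHERE for row-level filtering

Corrected query:
SELECT id, name, gpa FROM students WHERE gpa > 3.0

Result:
id | name  | gpa 
---+-------+-----
1  | Carol | 3.63
2  | Liam  | 3.65
3  | Kate  | 3.3 
5  | Kate  | 3.32
6  | Carol | 3.97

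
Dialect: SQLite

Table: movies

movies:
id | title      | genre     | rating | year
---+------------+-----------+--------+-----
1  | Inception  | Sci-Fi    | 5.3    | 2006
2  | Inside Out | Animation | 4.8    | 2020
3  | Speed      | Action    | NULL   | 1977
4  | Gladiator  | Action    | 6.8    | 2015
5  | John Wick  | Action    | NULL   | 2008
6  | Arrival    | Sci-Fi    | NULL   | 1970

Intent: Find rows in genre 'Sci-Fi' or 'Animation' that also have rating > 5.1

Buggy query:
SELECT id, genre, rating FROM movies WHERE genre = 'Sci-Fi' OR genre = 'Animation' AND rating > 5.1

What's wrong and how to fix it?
Bug: AND binds tighter than OR, so this parses as genre = 'Sci-Fi' OR (genre = 'Animation' AND rating > 5.1)

Fix: Group the OR with parentheses (or use IN), then AND the threshold

Corrected query:
SELECT id, genre, rating FROM movies WHERE (genre = 'Sci-Fi' OR genre = 'Animation') AND rating > 5.1

Result:
id | genre  | rating
---+--------+-------
1  | Sci-Fi | 5.3   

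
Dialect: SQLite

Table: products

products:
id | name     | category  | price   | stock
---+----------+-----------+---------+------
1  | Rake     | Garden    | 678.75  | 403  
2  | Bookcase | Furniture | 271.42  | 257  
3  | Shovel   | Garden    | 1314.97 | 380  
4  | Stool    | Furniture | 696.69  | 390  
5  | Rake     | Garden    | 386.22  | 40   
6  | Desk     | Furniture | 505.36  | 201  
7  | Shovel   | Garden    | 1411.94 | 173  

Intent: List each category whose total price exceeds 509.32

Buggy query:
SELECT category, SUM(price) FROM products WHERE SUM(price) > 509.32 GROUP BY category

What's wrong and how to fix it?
Bug: Aggregate functions cannot appear in a WHERE clause

Fix: Use HAVING (which filters groups after aggregation) instead of WHERE

Corrected query:
SELECT category, SUM(price) FROM products GROUP BY category HAVING SUM(price) > 509.32

Result:
category  | SUM(price)
----------+-----------
Furniture | 1473.47   
Garden    | 3791.88   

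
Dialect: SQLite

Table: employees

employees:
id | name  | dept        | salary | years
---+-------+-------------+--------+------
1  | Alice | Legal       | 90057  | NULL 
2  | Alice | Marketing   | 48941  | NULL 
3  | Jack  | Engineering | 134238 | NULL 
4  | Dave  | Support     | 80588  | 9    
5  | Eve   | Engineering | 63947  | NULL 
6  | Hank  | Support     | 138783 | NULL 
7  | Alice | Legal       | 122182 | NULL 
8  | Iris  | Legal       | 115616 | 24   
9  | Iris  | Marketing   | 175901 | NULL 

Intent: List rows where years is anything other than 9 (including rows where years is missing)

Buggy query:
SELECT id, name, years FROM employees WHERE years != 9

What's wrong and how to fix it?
Bug: Inequality against NULL is unknown, not true; rows with NULL are dropped

Fix: Handle NULL separately with IS NULL alongside the inequality

Corrected query:
SELECT id, name, years FROM employees WHERE years != 9 OR years IS NULL

Result:
id | name  | years
---+-------+------
1  | Alice | NULL 
2  | Alice | NULL 
3  | Jack  | NULL 
5  | Eve   | NULL 
6  | Hank  | NULL 
7  | Alice | NULL 
8  | Iris  | 24   
9  | Iris  | NULL 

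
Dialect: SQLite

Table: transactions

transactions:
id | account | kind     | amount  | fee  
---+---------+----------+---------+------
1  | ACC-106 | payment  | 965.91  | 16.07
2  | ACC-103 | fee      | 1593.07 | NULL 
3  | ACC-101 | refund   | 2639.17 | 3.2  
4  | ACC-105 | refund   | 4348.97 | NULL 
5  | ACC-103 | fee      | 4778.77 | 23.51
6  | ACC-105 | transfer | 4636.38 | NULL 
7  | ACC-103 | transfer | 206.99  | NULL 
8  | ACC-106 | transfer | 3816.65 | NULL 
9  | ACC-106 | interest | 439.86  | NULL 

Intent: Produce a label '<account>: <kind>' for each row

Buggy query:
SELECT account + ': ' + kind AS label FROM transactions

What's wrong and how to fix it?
Bug: '+' is numeric addition; on text columns SQLite converts them to 0 instead of concatenating

Fix: Use the || operator for string concatenation

Corrected query:
SELECT account || ': ' || kind AS label FROM transactions

Result:
label            
-----------------
ACC-106: payment 
ACC-103: fee     
ACC-101: refund  
ACC-105: refund  
ACC-103: fee     
ACC-105: transfer
ACC-103: transfer
ACC-106: transfer
ACC-106: interest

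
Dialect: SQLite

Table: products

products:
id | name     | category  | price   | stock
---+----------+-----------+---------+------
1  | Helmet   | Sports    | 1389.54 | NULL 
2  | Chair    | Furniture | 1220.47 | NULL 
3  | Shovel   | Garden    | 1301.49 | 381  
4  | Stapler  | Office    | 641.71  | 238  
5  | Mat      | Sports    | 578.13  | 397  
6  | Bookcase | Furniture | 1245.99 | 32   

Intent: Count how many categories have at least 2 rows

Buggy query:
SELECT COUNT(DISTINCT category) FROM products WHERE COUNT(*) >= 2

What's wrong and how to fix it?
Bug: WHERE filters individual rows, not groups, so a group-level COUNT is invalid there

Fix: Group first with HAVING COUNT(*) >= 2, then COUNT the resulting groups

Corrected query:
SELECT COUNT(*) FROM (SELECT category FROM products GROUP BY category HAVING COUNT(*) >= 2)

Result:
COUNT(*)
--------
2       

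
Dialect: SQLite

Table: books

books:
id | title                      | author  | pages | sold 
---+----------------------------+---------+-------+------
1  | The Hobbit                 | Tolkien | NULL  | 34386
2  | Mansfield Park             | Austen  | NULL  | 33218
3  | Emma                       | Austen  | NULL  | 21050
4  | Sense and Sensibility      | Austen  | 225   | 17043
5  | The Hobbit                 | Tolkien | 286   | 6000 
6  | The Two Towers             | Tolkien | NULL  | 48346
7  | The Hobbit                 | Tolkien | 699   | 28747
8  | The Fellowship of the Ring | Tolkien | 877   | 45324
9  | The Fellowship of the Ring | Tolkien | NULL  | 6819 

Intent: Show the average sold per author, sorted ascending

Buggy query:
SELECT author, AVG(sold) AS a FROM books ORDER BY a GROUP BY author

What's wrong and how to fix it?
Bug: GROUP BY must precede ORDER BY

Fix: Move ORDER BY to the end, after GROUP BY

Corrected query:
SELECT author, AVG(sold) AS a FROM books GROUP BY author ORDER BY a

Result:
author  | a           
--------+-------------
Austen  | 23770.333333
Tolkien | 28270.333333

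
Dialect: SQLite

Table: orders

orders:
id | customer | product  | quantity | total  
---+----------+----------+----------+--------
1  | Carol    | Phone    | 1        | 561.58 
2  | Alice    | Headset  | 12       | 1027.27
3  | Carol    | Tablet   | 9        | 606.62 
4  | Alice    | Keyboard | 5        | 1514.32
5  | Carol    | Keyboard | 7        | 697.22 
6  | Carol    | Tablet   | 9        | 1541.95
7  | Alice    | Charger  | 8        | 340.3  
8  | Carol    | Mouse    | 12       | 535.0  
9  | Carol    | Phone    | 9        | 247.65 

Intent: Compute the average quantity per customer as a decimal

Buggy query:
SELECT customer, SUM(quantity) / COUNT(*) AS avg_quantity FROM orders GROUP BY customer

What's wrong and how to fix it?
Bug: Both operands are integers, so '/' performs integer division and truncates

Fix: Cast one side to REAL so the division keeps the fractional part

Corrected query:
SELECT customer, SUM(quantity) * 1.0 / COUNT(*) AS avg_quantity FROM orders GROUP BY customer

Result:
customer | avg_quantity
---------+-------------
Alice    | 8.333333    
Carol    | 7.833333    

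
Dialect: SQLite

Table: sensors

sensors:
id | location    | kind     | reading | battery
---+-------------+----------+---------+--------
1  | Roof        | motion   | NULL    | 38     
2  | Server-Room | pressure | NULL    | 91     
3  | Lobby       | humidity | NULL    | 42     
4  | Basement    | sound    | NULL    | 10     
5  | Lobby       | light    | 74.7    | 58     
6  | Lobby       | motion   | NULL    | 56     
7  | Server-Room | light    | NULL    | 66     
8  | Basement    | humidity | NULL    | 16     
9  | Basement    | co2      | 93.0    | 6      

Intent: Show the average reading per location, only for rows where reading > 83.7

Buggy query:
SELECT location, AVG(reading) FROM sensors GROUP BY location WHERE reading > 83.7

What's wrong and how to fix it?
Bug: WHERE cannot follow GROUP BY

Fix: Place WHERE between FROM and GROUP BY

Corrected query:
SELECT location, AVG(reading) FROM sensors WHERE reading > 83.7 GROUP BY location

Result:
location | AVG(reading)
---------+-------------
Basement | 93          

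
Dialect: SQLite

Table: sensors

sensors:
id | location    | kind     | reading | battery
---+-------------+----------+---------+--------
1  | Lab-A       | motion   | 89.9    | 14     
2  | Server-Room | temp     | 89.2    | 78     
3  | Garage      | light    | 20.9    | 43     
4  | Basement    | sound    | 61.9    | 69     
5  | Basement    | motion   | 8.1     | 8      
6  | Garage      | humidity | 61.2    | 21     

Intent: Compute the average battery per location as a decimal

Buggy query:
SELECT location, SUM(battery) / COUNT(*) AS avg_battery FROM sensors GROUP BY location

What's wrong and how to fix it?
Bug: SUM(battery) and COUNT(*) are both integers; the division truncates the fractional part

Fix: Cast one side to REAL so the division keeps the fractional part

Corrected query:
SELECT location, SUM(battery) * 1.0 / COUNT(*) AS avg_battery FROM sensors GROUP BY location

Result:
location    | avg_battery
------------+------------
Basement    | 38.5       
Garage      | 32         
Lab-A       | 14         
Server-Room | 78         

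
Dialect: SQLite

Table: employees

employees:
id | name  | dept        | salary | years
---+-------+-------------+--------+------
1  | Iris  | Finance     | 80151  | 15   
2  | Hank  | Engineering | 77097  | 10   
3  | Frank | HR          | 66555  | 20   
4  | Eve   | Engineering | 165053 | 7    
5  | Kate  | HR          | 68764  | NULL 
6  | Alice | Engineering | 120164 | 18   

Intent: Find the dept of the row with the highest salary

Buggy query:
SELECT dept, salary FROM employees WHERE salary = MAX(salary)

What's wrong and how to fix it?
Bug: WHERE is evaluated per row; an aggregate over the whole table isn't defined there

Fix: Use a subquery: WHERE salary = (SELECT MAX(salary) FROM employees)

Corrected query:
SELECT dept, salary FROM employees WHERE salary = (SELECT MAX(salary) FROM employees)

Result:
dept        | salary
------------+-------
Engineering | 165053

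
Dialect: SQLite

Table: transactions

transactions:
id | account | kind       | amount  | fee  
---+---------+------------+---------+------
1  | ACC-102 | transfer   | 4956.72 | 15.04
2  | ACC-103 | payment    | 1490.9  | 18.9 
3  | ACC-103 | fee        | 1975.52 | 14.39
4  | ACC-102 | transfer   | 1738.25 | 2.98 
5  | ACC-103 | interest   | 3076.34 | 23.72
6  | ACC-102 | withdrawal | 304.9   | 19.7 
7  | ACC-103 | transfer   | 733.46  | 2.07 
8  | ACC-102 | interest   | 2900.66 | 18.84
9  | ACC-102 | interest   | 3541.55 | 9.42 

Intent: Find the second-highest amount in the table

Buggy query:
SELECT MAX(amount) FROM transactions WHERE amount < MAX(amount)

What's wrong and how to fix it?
Bug: The inner MAX is an aggregate inside WHERE, which is not allowed

Fix: Put the inner MAX in a scalar subquery

Corrected query:
SELECT MAX(amount) FROM transactions WHERE amount < (SELECT MAX(amount) FROM transactions)

Result:
MAX(amount)
-----------
3541.55    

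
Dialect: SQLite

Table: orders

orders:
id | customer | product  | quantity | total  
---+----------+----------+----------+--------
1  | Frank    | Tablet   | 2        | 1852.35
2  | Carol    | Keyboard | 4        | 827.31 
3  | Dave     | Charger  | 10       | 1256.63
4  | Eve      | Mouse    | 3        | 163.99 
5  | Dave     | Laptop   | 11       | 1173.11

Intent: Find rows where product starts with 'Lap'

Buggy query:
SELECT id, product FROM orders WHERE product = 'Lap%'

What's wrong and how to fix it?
Bug: Wildcards only work with LIKE; '=' treats '%' as a literal character

Fix: Use LIKE for wildcard pattern matching

Corrected query:
SELECT id, product FROM orders WHERE product LIKE 'Lap%'

Result:
id | product
---+--------
5  | Laptop 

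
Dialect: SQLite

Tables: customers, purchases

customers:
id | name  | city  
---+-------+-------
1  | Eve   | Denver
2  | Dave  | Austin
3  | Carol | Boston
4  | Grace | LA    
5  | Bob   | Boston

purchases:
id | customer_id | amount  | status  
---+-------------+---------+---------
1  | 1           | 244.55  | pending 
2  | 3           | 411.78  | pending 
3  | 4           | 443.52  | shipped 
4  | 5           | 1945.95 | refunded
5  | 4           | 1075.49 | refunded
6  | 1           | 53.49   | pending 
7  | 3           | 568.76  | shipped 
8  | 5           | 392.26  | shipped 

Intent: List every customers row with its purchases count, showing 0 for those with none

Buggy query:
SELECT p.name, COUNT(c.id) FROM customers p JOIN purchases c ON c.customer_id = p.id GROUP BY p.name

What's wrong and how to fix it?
Bug: INNER JOIN drops customers rows that have no matching purchases rows

Fix: Switch to LEFT JOIN to retain unmatched parent rows

Corrected query:
SELECT p.name, COUNT(c.id) FROM customers p LEFT JOIN purchases c ON c.customer_id = p.id GROUP BY p.name

Result:
name  | COUNT(c.id)
------+------------
Bob   | 2          
Carol | 2          
Dave  | 0          
Eve   | 2          
Grace | 2          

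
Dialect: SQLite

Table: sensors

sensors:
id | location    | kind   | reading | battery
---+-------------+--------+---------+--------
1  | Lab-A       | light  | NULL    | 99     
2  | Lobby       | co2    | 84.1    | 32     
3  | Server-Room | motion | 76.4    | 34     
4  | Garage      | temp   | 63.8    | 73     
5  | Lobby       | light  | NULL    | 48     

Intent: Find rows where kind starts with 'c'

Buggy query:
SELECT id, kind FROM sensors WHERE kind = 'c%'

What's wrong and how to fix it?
Bug: '=' compares the literal string including the % character; pattern matching needs LIKE

Fix: Use LIKE for wildcard pattern matching

Corrected query:
SELECT id, kind FROM sensors WHERE kind LIKE 'c%'

Result:
id | kind
---+-----
2  | co2 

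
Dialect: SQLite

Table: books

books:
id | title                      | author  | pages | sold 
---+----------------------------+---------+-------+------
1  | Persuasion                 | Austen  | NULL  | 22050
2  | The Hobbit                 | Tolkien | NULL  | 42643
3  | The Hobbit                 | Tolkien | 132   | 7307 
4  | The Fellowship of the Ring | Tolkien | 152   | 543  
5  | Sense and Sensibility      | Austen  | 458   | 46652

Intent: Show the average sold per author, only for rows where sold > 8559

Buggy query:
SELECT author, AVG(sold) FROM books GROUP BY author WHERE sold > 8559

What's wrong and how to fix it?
Bug: Row-level WHERE must come before GROUP BY in the clause order

Fix: Move the WHERE clause before GROUP BY

Corrected query:
SELECT author, AVG(sold) FROM books WHERE sold > 8559 GROUP BY author

Result:
author  | AVG(sold)
--------+----------
Austen  | 34351    
Tolkien | 42643    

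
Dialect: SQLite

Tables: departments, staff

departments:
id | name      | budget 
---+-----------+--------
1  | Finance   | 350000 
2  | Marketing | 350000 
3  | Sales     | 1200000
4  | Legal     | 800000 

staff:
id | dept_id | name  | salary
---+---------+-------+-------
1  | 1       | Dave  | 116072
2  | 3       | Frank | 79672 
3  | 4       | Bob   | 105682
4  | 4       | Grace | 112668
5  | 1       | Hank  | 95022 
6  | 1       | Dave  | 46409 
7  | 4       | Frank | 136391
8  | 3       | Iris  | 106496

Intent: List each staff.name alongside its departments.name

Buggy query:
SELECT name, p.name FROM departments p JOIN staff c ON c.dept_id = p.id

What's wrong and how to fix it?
Bug: Both tables have a 'name' column; the unqualified reference is ambiguous

Fix: Qualify the column with its table alias (c.name)

Corrected query:
SELECT c.name, p.name FROM departments p JOIN staff c ON c.dept_id = p.id

Result:
name  | name   
------+--------
Dave  | Finance
Frank | Sales  
Bob   | Legal  
Grace | Legal  
Hank  | Finance
Dave  | Finance
Frank | Legal  
Iris  | Sales  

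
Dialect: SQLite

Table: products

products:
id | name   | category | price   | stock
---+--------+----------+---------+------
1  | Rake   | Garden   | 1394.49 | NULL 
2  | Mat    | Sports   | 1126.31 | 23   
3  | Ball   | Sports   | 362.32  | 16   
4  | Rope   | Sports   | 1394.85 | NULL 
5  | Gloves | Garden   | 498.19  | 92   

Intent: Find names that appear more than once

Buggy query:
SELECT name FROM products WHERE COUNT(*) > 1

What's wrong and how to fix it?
Bug: COUNT(*) is an aggregate and cannot be used in WHERE

Fix: Group first, then use HAVING for the count condition

Corrected query:
SELECT name FROM products GROUP BY name HAVING COUNT(*) > 1

Result:
(no rows)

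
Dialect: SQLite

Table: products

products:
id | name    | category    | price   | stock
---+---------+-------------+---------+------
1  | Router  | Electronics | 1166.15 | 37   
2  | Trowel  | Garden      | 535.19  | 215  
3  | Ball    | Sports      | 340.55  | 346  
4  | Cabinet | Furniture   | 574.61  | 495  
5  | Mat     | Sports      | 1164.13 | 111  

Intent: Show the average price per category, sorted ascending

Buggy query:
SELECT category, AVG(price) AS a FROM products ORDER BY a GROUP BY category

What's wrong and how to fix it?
Bug: ORDER BY appears before GROUP BY; SQL clause order requires GROUP BY first

Fix: Reorder: SELECT … FROM … GROUP BY … ORDER BY …

Corrected query:
SELECT category, AVG(price) AS a FROM products GROUP BY category ORDER BY a

Result:
category    | a      
------------+--------
Garden      | 535.19 
Furniture   | 574.61 
Sports      | 752.34 
Electronics | 1166.15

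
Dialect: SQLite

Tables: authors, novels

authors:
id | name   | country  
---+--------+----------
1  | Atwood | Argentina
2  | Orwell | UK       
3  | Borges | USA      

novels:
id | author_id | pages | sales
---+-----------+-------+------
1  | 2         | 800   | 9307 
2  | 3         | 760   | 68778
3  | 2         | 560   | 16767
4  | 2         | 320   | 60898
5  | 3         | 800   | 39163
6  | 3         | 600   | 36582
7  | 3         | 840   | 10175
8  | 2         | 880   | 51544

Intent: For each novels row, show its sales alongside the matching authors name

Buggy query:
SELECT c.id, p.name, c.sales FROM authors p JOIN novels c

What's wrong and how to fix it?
Bug: Missing join condition: each novels row is matched to all authors rows instead of just its own

Fix: Specify the join condition linking the foreign key to the parent id

Corrected query:
SELECT c.id, p.name, c.sales FROM authors p JOIN novels c ON c.author_id = p.id

Result:
id | name   | sales
---+--------+------
1  | Orwell | 9307 
2  | Borges | 68778
3  | Orwell | 16767
4  | Orwell | 60898
5  | Borges | 39163
6  | Borges | 36582
7  | Borges | 10175
8  | Orwell | 51544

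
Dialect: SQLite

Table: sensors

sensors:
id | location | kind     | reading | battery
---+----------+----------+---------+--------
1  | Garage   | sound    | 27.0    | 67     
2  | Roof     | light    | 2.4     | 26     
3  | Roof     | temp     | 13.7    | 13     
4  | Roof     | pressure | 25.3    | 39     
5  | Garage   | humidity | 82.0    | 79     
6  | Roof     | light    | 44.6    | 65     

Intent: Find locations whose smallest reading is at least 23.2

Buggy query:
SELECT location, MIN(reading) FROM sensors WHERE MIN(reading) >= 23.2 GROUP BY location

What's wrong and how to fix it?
Bug: MIN() in WHERE is a misuse of aggregate

Fix: Replace WHERE with HAVING after the GROUP BY

Corrected query:
SELECT location, MIN(reading) FROM sensors GROUP BY location HAVING MIN(reading) >= 23.2

Result:
location | MIN(reading)
---------+-------------
Garage   | 27          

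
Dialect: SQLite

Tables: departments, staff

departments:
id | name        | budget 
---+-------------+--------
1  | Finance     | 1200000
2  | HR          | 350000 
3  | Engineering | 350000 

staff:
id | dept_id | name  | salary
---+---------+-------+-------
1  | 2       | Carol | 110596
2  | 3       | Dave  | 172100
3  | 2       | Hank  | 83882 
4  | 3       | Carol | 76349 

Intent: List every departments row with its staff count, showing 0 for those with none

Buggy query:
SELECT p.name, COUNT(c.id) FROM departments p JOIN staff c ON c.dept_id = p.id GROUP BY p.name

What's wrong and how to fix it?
Bug: An inner join excludes parents with zero children

Fix: Use LEFT JOIN so parents without children still appear (COUNT(c.id) gives 0)

Corrected query:
SELECT p.name, COUNT(c.id) FROM departments p LEFT JOIN staff c ON c.dept_id = p.id GROUP BY p.name

Result:
name        | COUNT(c.id)
------------+------------
Engineering | 2          
Finance     | 0          
HR          | 2          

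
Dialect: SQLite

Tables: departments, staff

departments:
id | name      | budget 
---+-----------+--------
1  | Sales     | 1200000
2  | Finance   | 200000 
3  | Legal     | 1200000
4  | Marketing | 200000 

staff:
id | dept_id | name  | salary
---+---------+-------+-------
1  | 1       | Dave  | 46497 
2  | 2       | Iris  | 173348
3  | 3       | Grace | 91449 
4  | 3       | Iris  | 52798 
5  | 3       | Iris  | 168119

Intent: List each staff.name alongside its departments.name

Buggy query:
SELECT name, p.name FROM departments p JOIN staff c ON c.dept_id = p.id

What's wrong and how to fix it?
Bug: Both tables have a 'name' column; the unqualified reference is ambiguous

Fix: Qualify the column with its table alias (c.name)

Corrected query:
SELECT c.name, p.name FROM departments p JOIN staff c ON c.dept_id = p.id

Result:
name  | name   
------+--------
Dave  | Sales  
Iris  | Finance
Grace | Legal  
Iris  | Legal  
Iris  | Legal  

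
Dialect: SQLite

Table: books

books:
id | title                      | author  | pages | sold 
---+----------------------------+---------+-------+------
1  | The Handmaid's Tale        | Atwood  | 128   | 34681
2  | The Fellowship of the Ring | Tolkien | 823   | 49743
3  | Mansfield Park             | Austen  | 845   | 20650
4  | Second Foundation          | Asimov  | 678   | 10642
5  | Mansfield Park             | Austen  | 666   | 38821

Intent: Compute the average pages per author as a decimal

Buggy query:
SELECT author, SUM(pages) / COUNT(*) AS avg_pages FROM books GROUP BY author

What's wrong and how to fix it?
Bug: SUM(pages) and COUNT(*) are both integers; the division truncates the fractional part

Fix: Multiply by 1.0 (or CAST to REAL) to force floating-point division

Corrected query:
SELECT author, SUM(pages) * 1.0 / COUNT(*) AS avg_pages FROM books GROUP BY author

Result:
author  | avg_pages
--------+----------
Asimov  | 678      
Atwood  | 128      
Austen  | 755.5    
Tolkien | 823      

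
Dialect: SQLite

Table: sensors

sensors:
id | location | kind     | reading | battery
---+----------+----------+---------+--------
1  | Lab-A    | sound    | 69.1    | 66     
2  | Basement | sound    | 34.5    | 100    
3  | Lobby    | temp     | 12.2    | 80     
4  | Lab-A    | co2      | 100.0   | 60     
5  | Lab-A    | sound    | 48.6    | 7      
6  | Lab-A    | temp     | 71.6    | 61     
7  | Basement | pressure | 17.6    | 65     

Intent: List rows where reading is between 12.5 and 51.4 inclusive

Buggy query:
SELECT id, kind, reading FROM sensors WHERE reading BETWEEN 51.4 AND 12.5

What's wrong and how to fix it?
Bug: The bounds are reversed; BETWEEN a AND b requires a <= b to match anything

Fix: Write BETWEEN 12.5 AND 51.4

Corrected query:
SELECT id, kind, reading FROM sensors WHERE reading BETWEEN 12.5 AND 51.4

Result:
id | kind     | reading
---+----------+--------
2  | sound    | 34.5   
5  | sound    | 48.6   
7  | pressure | 17.6   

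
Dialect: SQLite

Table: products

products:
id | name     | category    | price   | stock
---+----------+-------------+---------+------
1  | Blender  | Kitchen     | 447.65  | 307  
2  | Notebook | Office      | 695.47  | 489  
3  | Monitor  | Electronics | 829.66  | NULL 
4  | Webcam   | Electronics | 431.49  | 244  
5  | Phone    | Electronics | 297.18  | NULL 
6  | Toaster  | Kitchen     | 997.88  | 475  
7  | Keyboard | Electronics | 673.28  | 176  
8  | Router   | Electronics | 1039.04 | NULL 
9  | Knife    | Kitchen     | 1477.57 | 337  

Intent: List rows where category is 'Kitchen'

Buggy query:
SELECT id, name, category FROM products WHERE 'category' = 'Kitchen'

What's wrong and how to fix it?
Bug: Single quotes denote string literals in SQL; the column name is being compared as a constant string

Fix: Remove the quotes around the column name (or use double quotes for an identifier)

Corrected query:
SELECT id, name, category FROM products WHERE category = 'Kitchen'

Result:
id | name    | category
---+---------+---------
1  | Blender | Kitchen 
6  | Toaster | Kitchen 
9  | Knife   | Kitchen 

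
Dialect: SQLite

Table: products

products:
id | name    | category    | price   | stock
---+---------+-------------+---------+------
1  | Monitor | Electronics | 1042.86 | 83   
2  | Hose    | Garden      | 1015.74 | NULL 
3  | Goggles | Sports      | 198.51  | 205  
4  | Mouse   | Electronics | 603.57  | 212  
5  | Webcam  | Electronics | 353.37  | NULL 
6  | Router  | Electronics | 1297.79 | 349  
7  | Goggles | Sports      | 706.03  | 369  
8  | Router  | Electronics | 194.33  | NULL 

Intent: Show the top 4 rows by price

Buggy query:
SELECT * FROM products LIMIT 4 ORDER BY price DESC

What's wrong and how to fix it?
Bug: ORDER BY cannot follow LIMIT; LIMIT is the final clause

Fix: Swap the clauses: ORDER BY first, then LIMIT

Corrected query:
SELECT * FROM products ORDER BY price DESC LIMIT 4

Result:
id | name    | category    | price   | stock
---+---------+-------------+---------+------
6  | Router  | Electronics | 1297.79 | 349  
1  | Monitor | Electronics | 1042.86 | 83   
2  | Hose    | Garden      | 1015.74 | NULL 
7  | Goggles | Sports      | 706.03  | 369  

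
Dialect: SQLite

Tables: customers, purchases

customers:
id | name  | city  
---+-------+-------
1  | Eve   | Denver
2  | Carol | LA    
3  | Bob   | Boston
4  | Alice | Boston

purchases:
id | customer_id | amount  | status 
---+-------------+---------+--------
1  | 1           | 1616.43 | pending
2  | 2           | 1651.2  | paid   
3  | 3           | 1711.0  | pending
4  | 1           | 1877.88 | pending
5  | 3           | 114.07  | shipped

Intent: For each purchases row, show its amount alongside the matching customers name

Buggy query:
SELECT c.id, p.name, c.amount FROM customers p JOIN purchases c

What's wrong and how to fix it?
Bug: Missing join condition: each purchases row is matched to all customers rows instead of just its own

Fix: Specify the join condition linking the foreign key to the parent id

Corrected query:
SELECT c.id, p.name, c.amount FROM customers p JOIN purchases c ON c.customer_id = p.id

Result:
id | name  | amount 
---+-------+--------
1  | Eve   | 1616.43
2  | Carol | 1651.2 
3  | Bob   | 1711   
4  | Eve   | 1877.88
5  | Bob   | 114.07 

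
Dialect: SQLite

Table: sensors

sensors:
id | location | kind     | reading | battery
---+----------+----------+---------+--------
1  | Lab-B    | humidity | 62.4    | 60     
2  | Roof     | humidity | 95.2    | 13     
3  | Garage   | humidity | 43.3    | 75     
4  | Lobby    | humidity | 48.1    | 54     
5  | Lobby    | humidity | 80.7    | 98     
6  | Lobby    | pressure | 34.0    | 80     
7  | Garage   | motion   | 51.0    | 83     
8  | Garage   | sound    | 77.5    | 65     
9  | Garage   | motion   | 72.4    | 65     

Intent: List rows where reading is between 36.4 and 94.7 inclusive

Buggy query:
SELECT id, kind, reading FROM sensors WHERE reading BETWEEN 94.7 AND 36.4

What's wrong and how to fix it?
Bug: BETWEEN expects the lower bound first; with 94.7 AND 36.4 the range is empty

Fix: Write BETWEEN 36.4 AND 94.7

Corrected query:
SELECT id, kind, reading FROM sensors WHERE reading BETWEEN 36.4 AND 94.7

Result:
id | kind     | reading
---+----------+--------
1  | humidity | 62.4   
3  | humidity | 43.3   
4  | humidity | 48.1   
5  | humidity | 80.7   
7  | motion   | 51     
8  | sound    | 77.5   
9  | motion   | 72.4   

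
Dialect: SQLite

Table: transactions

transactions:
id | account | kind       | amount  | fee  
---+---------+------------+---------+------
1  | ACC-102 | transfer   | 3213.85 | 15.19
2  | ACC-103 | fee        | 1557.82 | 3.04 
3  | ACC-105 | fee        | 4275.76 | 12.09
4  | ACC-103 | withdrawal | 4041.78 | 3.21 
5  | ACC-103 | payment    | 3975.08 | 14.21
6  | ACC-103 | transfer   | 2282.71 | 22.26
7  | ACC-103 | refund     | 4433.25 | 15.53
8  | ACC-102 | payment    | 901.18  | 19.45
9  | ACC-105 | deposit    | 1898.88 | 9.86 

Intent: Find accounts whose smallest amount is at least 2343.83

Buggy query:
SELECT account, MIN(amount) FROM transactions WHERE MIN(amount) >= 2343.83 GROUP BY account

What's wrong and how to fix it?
Bug: MIN() in WHERE is a misuse of aggregate

Fix: Replace WHERE with HAVING after the GROUP BY

Corrected query:
SELECT account, MIN(amount) FROM transactions GROUP BY account HAVING MIN(amount) >= 2343.83

Result:
(no rows)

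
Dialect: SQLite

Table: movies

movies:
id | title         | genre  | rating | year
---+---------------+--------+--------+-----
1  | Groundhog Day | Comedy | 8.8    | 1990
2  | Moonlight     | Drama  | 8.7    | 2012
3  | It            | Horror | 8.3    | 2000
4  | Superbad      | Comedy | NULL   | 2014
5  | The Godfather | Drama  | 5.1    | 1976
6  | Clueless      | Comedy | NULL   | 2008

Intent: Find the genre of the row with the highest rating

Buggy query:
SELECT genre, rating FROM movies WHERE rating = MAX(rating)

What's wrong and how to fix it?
Bug: MAX(rating) is an aggregate and cannot be used directly in WHERE

Fix: Use a subquery: WHERE rating = (SELECT MAX(rating) FROM movies)

Corrected query:
SELECT genre, rating FROM movies WHERE rating = (SELECT MAX(rating) FROM movies)

Result:
genre  | rating
-------+-------
Comedy | 8.8   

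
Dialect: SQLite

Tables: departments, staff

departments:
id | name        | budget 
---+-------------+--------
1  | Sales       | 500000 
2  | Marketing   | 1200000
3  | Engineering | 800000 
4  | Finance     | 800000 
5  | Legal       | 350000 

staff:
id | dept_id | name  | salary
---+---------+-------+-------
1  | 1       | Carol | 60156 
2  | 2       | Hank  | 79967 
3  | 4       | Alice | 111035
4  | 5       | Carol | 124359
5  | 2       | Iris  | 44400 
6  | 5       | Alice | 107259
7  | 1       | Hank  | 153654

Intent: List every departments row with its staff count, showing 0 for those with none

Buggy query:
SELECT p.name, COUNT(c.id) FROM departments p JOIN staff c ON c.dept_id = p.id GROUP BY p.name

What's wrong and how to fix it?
Bug: INNER JOIN drops departments rows that have no matching staff rows

Fix: Use LEFT JOIN so parents without children still appear (COUNT(c.id) gives 0)

Corrected query:
SELECT p.name, COUNT(c.id) FROM departments p LEFT JOIN staff c ON c.dept_id = p.id GROUP BY p.name

Result:
name        | COUNT(c.id)
------------+------------
Engineering | 0          
Finance     | 1          
Legal       | 2          
Marketing   | 2          
Sales       | 2          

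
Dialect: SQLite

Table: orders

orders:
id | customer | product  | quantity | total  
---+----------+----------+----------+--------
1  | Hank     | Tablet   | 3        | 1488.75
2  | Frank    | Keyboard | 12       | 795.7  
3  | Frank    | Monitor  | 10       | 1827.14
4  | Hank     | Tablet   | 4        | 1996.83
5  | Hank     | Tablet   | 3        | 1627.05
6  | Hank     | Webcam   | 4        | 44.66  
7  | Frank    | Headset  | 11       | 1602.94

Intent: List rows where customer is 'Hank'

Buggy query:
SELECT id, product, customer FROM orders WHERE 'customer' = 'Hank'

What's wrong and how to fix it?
Bug: 'customer' in single quotes is a string literal, not the column; the comparison is literal-vs-literal and never true

Fix: Remove the quotes around the column name (or use double quotes for an identifier)

Corrected query:
SELECT id, product, customer FROM orders WHERE customer = 'Hank'

Result:
id | product | customer
---+---------+---------
1  | Tablet  | Hank    
4  | Tablet  | Hank    
5  | Tablet  | Hank    
6  | Webcam  | Hank    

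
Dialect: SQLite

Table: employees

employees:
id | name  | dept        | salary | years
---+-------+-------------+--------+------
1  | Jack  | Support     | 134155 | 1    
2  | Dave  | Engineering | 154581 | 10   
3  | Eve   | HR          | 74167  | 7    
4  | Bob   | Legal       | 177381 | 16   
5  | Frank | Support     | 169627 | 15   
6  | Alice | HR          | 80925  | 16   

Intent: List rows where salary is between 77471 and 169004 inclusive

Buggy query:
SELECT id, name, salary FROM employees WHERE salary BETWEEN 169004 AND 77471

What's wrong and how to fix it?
Bug: The bounds are reversed; BETWEEN a AND b requires a <= b to match anything

Fix: Swap the bounds so the smaller value comes first

Corrected query:
SELECT id, name, salary FROM employees WHERE salary BETWEEN 77471 AND 169004

Result:
id | name  | salary
---+-------+-------
1  | Jack  | 134155
2  | Dave  | 154581
6  | Alice | 80925 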